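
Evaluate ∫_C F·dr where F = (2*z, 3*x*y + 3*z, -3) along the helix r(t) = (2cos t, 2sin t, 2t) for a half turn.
-14*pi - 8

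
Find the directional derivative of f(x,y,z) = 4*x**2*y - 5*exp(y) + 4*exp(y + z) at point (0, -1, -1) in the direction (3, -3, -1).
sqrt(19)*(-16 + 15*E)*exp(-2)/19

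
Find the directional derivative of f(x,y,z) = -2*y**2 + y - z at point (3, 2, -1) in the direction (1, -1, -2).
3*sqrt(6)/2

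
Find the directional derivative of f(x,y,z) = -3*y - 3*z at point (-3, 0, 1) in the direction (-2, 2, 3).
-15*sqrt(17)/17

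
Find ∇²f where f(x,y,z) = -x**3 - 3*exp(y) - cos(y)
-6*x - 3*exp(y) + cos(y)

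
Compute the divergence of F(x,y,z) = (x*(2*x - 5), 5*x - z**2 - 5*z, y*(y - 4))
4*x - 5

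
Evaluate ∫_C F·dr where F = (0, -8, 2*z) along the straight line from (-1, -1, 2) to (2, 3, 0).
-36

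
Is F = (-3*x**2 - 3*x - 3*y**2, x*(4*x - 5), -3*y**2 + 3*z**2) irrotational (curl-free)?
No, ∇×F = (-6*y, 0, 8*x + 6*y - 5)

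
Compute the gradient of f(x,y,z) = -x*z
(-z, 0, -x)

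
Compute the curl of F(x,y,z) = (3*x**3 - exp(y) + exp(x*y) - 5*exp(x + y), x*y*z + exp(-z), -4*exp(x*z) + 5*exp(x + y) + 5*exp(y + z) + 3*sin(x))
(((-x*y + 5*exp(x + y) + 5*exp(y + z))*exp(z) + 1)*exp(-z), 4*z*exp(x*z) - 5*exp(x + y) - 3*cos(x), -x*exp(x*y) + y*z + exp(y) + 5*exp(x + y))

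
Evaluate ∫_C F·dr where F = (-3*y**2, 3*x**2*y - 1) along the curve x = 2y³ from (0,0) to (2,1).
-31/10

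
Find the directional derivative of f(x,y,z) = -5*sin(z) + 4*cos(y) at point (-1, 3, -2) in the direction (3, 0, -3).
5*sqrt(2)*cos(2)/2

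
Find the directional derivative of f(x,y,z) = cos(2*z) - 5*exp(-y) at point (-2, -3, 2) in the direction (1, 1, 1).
sqrt(3)*(-2*sin(4) + 5*exp(3))/3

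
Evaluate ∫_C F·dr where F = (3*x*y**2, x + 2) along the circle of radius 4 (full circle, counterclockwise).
16*pi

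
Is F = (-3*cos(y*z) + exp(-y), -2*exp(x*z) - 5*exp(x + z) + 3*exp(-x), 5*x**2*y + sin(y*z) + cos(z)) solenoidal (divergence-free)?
No, ∇·F = y*cos(y*z) - sin(z)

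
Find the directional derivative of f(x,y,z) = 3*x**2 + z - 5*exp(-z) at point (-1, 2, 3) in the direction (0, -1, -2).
2*sqrt(5)*(-exp(3) - 5)*exp(-3)/5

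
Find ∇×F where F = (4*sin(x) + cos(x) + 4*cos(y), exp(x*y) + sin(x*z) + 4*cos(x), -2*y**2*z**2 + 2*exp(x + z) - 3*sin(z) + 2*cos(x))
(-x*cos(x*z) - 4*y*z**2, -2*exp(x + z) + 2*sin(x), y*exp(x*y) + z*cos(x*z) - 4*sin(x) + 4*sin(y))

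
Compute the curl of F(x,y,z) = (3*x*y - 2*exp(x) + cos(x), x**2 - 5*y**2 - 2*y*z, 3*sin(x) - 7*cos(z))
(2*y, -3*cos(x), -x)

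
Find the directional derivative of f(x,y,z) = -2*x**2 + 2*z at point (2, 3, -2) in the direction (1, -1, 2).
-2*sqrt(6)/3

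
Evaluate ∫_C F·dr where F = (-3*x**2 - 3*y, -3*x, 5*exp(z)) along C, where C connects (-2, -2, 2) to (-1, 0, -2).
5 - 10*sinh(2)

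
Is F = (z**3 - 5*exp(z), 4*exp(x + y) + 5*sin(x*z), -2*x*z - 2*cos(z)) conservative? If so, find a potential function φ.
No, ∇×F = (-5*x*cos(x*z), 3*z**2 + 2*z - 5*exp(z), 5*z*cos(x*z) + 4*exp(x + y)) ≠ 0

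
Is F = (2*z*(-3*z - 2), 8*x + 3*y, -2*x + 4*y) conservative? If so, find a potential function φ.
No, ∇×F = (4, -12*z - 2, 8) ≠ 0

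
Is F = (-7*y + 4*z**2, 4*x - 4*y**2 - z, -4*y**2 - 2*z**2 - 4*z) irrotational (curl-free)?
No, ∇×F = (1 - 8*y, 8*z, 11)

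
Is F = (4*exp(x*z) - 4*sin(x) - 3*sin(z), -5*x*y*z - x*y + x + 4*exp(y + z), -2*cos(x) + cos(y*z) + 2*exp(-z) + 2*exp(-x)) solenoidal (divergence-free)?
No, ∇·F = -5*x*z - x - y*sin(y*z) + 4*z*exp(x*z) + 4*exp(y + z) - 4*cos(x) - 2*exp(-z)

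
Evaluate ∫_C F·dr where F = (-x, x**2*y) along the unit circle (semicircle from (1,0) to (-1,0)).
0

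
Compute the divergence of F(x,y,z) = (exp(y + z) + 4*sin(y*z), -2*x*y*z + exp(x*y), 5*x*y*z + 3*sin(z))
5*x*y - 2*x*z + x*exp(x*y) + 3*cos(z)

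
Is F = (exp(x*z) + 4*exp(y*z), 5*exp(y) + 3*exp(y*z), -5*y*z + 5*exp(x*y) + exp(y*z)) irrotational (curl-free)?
No, ∇×F = (5*x*exp(x*y) - 3*y*exp(y*z) + z*exp(y*z) - 5*z, x*exp(x*z) - 5*y*exp(x*y) + 4*y*exp(y*z), -4*z*exp(y*z))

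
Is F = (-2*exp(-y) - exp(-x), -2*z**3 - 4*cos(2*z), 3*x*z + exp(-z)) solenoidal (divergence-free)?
No, ∇·F = 3*x - exp(-z) + exp(-x)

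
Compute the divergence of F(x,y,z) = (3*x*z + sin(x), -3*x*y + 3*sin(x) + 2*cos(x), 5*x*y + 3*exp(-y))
-3*x + 3*z + cos(x)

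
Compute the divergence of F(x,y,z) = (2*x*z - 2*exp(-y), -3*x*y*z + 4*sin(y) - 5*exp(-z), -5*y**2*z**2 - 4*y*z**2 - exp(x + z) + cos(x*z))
-3*x*z - x*sin(x*z) - 10*y**2*z - 8*y*z + 2*z - exp(x + z) + 4*cos(y)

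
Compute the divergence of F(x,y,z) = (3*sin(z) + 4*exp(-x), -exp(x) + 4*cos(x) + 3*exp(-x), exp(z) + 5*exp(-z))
exp(z) - 5*exp(-z) - 4*exp(-x)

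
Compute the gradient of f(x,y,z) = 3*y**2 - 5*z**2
(0, 6*y, -10*z)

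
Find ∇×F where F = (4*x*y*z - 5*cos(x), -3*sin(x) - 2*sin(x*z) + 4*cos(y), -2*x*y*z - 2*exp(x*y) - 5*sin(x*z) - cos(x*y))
(x*(-2*z - 2*exp(x*y) + sin(x*y) + 2*cos(x*z)), 4*x*y + 2*y*z + 2*y*exp(x*y) - y*sin(x*y) + 5*z*cos(x*z), -4*x*z - 2*z*cos(x*z) - 3*cos(x))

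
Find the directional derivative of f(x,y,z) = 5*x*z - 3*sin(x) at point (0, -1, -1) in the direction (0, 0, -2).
0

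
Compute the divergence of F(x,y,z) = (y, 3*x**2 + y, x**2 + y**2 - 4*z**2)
1 - 8*z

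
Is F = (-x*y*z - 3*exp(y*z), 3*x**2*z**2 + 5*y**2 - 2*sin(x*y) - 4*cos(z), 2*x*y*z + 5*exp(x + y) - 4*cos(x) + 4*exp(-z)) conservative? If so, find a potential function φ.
No, ∇×F = (-6*x**2*z + 2*x*z + 5*exp(x + y) - 4*sin(z), -x*y - 2*y*z - 3*y*exp(y*z) - 5*exp(x + y) - 4*sin(x), 6*x*z**2 + x*z - 2*y*cos(x*y) + 3*z*exp(y*z)) ≠ 0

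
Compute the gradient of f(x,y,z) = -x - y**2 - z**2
(-1, -2*y, -2*z)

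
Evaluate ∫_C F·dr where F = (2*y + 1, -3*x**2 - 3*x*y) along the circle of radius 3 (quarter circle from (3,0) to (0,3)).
-84 - 9*pi/2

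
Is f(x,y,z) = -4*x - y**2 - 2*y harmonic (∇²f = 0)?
No, ∇²f = -2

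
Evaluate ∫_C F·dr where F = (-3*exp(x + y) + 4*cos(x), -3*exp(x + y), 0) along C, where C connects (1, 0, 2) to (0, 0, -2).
-4*sin(1) - 3 + 3*E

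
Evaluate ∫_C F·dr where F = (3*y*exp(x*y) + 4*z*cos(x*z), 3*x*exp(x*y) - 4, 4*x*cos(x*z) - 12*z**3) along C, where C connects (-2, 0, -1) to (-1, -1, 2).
-44 - 8*sin(2) + 3*E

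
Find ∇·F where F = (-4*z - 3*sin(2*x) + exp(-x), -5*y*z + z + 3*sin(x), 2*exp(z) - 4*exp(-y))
-5*z + 2*exp(z) - 6*cos(2*x) - exp(-x)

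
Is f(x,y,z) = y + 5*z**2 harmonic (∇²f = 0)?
No, ∇²f = 10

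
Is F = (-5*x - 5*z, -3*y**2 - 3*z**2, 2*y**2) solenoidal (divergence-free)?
No, ∇·F = -6*y - 5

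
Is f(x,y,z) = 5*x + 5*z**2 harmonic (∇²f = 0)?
No, ∇²f = 10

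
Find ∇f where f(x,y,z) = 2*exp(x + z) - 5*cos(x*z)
(5*z*sin(x*z) + 2*exp(x + z), 0, 5*x*sin(x*z) + 2*exp(x + z))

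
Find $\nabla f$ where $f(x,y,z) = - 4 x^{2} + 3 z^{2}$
(-8*x, 0, 6*z)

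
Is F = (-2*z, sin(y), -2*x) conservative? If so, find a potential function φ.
Yes, F is conservative. φ = -2*x*z - cos(y)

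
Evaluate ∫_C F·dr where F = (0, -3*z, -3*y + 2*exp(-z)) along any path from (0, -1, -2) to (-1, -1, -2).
0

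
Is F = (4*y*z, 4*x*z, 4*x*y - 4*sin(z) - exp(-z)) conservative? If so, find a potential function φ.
Yes, F is conservative. φ = 4*x*y*z + 4*cos(z) + exp(-z)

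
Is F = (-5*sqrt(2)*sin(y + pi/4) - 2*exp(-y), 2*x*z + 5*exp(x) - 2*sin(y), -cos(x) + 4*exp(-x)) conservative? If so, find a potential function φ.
No, ∇×F = (-2*x, -sin(x) + 4*exp(-x), 2*z + 5*exp(x) + 5*sqrt(2)*cos(y + pi/4) - 2*exp(-y)) ≠ 0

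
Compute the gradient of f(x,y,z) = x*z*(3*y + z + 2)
(z*(3*y + z + 2), 3*x*z, x*(3*y + 2*z + 2))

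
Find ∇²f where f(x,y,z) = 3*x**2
6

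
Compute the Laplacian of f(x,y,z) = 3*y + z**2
2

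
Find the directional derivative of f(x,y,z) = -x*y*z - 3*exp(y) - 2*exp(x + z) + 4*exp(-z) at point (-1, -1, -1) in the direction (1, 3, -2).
sqrt(14)*(-9*E - 2*exp(2) + 2 + 8*exp(3))*exp(-2)/14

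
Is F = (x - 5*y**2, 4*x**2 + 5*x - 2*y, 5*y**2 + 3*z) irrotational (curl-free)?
No, ∇×F = (10*y, 0, 8*x + 10*y + 5)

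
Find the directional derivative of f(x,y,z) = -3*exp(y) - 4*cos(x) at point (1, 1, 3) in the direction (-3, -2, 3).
3*sqrt(22)*(E - 2*sin(1))/11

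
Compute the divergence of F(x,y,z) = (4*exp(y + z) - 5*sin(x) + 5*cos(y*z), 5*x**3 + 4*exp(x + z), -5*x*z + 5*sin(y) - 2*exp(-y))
-5*x - 5*cos(x)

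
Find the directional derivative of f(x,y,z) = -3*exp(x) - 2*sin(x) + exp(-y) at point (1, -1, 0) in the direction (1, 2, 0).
sqrt(5)*(-E - 2*cos(1)/5)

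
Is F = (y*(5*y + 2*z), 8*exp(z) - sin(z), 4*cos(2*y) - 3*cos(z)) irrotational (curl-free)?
No, ∇×F = (-8*exp(z) - 8*sin(2*y) + cos(z), 2*y, -10*y - 2*z)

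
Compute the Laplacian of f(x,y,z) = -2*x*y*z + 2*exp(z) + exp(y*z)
y**2*exp(y*z) + z**2*exp(y*z) + 2*exp(z)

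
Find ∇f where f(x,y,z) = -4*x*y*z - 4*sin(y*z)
(-4*y*z, -4*z*(x + cos(y*z)), -4*y*(x + cos(y*z)))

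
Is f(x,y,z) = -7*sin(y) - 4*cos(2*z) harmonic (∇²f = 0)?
No, ∇²f = 7*sin(y) + 16*cos(2*z)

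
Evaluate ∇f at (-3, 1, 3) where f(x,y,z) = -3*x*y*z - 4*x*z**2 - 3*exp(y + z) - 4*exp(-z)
(-45, 27 - 3*exp(4), -3*exp(4) + 4*exp(-3) + 81)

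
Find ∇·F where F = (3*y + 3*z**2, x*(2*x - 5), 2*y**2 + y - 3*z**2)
-6*z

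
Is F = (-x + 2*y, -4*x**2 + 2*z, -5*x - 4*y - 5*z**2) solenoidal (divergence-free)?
No, ∇·F = -10*z - 1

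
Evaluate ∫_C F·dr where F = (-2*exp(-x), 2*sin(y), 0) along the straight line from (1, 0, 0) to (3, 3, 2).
-2*exp(-1) + 2*exp(-3) - 2*cos(3) + 2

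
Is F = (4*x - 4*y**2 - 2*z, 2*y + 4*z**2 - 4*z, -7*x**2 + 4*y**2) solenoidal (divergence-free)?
No, ∇·F = 6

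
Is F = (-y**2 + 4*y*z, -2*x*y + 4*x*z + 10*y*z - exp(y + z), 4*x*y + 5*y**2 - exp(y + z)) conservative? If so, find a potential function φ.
Yes, F is conservative. φ = -x*y**2 + 4*x*y*z + 5*y**2*z - exp(y + z)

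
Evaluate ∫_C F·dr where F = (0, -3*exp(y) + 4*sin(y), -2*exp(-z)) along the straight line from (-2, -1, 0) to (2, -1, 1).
-2 + 2*exp(-1)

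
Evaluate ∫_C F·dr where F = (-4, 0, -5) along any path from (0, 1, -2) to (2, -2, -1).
-13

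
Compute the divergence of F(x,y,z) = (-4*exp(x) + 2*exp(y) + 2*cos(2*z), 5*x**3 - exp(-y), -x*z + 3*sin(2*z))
-x - 4*exp(x) + 6*cos(2*z) + exp(-y)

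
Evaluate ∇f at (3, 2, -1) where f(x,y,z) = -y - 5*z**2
(0, -1, 10)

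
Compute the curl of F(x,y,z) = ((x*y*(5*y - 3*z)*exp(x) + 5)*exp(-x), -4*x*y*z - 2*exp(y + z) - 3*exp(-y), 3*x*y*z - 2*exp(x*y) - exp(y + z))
(4*x*y + 3*x*z - 2*x*exp(x*y) + exp(y + z), y*(-3*x - 3*z + 2*exp(x*y)), -10*x*y + 3*x*z - 4*y*z)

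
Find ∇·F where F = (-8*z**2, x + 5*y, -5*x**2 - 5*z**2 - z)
4 - 10*z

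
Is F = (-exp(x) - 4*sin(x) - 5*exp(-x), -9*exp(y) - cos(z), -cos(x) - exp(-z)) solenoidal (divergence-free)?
No, ∇·F = -exp(x) - 9*exp(y) - 4*cos(x) + exp(-z) + 5*exp(-x)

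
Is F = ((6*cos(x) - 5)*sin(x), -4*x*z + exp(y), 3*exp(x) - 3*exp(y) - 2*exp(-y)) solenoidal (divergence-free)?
No, ∇·F = exp(y) - 5*cos(x) + 6*cos(2*x)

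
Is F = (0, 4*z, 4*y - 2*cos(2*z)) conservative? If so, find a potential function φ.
Yes, F is conservative. φ = 4*y*z - sin(2*z)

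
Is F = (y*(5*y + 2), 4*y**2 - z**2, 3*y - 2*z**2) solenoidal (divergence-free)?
No, ∇·F = 8*y - 4*z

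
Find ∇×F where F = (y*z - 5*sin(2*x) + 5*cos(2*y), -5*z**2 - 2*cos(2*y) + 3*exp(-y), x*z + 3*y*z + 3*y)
(13*z + 3, y - z, -z + 10*sin(2*y))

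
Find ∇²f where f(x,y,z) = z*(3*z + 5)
6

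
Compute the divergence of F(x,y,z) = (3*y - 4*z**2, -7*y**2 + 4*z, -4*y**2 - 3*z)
-14*y - 3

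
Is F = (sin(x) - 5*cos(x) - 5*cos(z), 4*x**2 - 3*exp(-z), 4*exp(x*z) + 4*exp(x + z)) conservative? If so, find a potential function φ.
No, ∇×F = (-3*exp(-z), -4*z*exp(x*z) - 4*exp(x + z) + 5*sin(z), 8*x) ≠ 0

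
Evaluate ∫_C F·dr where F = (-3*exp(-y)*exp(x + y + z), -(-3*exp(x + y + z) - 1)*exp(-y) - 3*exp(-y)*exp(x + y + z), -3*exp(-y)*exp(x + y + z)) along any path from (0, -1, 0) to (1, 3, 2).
-3*exp(3) - exp(-3) + E + 3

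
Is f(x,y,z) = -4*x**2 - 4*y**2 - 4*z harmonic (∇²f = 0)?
No, ∇²f = -16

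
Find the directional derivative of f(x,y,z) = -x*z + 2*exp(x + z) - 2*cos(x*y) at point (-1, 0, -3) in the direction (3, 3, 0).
sqrt(2)*(2 + 3*exp(4))*exp(-4)/2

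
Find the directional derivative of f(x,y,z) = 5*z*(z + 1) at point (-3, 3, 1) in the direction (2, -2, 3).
45*sqrt(17)/17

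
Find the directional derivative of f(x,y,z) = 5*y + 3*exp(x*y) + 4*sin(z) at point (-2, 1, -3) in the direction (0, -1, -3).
sqrt(10)*(-5*exp(2) + 6 - 12*exp(2)*cos(3))*exp(-2)/10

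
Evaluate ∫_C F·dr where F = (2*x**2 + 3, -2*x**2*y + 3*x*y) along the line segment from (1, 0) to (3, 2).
44/3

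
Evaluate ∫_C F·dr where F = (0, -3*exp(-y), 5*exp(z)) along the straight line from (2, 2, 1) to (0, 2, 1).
0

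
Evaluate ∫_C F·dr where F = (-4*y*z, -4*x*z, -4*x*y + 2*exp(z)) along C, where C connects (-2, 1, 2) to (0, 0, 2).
-16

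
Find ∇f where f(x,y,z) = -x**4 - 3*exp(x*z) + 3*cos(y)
(-4*x**3 - 3*z*exp(x*z), -3*sin(y), -3*x*exp(x*z))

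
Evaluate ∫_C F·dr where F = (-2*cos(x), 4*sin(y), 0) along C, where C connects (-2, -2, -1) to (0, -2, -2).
-2*sin(2)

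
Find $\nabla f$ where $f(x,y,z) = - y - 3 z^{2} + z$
(0, -1, 1 - 6*z)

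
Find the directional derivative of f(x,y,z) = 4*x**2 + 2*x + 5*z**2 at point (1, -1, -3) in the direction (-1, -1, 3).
-100*sqrt(11)/11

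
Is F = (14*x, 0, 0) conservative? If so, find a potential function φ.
Yes, F is conservative. φ = 7*x**2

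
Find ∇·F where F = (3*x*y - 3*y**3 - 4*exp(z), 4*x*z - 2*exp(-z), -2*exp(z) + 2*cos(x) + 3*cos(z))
3*y - 2*exp(z) - 3*sin(z)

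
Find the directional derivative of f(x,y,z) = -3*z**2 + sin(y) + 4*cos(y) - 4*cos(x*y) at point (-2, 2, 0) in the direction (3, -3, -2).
3*sqrt(22)*(-cos(2) + 4*sin(2) - 16*sin(4))/22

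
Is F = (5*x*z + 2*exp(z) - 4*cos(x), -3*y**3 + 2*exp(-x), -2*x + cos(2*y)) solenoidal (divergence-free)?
No, ∇·F = -9*y**2 + 5*z + 4*sin(x)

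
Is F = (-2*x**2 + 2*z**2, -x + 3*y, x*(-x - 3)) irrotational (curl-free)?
No, ∇×F = (0, 2*x + 4*z + 3, -1)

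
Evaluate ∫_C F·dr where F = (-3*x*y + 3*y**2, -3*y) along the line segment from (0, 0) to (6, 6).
-54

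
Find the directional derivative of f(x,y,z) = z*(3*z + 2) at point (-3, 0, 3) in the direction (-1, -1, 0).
0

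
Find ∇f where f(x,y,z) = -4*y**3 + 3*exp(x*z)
(3*z*exp(x*z), -12*y**2, 3*x*exp(x*z))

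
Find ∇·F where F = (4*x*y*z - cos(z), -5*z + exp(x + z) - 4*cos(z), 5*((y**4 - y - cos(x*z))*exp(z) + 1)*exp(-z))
5*x*sin(x*z) + 4*y*z - 5*exp(-z)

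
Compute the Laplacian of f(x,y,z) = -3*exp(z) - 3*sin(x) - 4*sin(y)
-3*exp(z) + 3*sin(x) + 4*sin(y)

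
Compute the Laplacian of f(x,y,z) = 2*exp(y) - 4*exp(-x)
2*exp(y) - 4*exp(-x)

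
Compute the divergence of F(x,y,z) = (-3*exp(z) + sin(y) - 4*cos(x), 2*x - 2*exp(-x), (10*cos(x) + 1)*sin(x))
4*sin(x)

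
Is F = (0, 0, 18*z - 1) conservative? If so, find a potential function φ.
Yes, F is conservative. φ = z*(9*z - 1)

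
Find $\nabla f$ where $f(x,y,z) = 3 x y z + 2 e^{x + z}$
(3*y*z + 2*exp(x + z), 3*x*z, 3*x*y + 2*exp(x + z))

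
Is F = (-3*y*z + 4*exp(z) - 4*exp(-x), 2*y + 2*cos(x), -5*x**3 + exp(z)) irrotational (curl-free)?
No, ∇×F = (0, 15*x**2 - 3*y + 4*exp(z), 3*z - 2*sin(x))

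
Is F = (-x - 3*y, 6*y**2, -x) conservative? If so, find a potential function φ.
No, ∇×F = (0, 1, 3) ≠ 0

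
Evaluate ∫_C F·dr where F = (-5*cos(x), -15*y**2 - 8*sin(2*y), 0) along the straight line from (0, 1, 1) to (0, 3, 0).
-130 - 4*cos(2) + 4*cos(6)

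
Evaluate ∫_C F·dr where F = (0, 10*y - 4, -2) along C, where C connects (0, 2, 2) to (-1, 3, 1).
23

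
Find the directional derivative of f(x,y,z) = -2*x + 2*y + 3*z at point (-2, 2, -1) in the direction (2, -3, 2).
-4*sqrt(17)/17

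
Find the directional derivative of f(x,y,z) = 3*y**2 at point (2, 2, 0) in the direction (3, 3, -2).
18*sqrt(22)/11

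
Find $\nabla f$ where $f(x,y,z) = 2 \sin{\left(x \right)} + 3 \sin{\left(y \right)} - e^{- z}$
(2*cos(x), 3*cos(y), exp(-z))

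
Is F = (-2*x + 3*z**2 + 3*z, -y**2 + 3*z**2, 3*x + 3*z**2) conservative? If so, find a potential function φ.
No, ∇×F = (-6*z, 6*z, 0) ≠ 0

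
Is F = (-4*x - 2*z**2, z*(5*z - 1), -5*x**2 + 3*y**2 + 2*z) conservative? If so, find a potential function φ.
No, ∇×F = (6*y - 10*z + 1, 10*x - 4*z, 0) ≠ 0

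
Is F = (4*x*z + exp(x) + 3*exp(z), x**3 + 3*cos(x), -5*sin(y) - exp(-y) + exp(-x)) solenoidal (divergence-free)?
No, ∇·F = 4*z + exp(x)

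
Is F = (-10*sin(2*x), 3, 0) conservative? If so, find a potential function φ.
Yes, F is conservative. φ = 3*y + 5*cos(2*x)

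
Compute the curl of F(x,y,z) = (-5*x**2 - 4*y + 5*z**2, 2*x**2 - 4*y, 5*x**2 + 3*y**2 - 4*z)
(6*y, -10*x + 10*z, 4*x + 4)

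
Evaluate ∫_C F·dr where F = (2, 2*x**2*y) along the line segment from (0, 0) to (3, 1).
21/2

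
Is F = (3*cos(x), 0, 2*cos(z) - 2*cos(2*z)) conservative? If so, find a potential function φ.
Yes, F is conservative. φ = 3*sin(x) + 2*sin(z) - sin(2*z)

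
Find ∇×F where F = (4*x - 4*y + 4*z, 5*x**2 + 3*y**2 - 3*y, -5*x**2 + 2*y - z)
(2, 10*x + 4, 10*x + 4)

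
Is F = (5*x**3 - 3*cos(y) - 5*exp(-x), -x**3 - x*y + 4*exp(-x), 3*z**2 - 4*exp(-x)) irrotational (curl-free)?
No, ∇×F = (0, -4*exp(-x), -3*x**2 - y - 3*sin(y) - 4*exp(-x))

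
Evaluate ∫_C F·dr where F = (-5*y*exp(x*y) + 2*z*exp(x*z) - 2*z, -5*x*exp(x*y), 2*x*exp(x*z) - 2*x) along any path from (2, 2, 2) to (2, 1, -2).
-5*exp(2) + 2*exp(-4) + 16 + 3*exp(4)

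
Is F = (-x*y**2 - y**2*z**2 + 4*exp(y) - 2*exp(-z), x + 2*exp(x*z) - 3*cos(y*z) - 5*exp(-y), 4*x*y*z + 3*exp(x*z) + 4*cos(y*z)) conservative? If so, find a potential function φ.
No, ∇×F = (4*x*z - 2*x*exp(x*z) - 3*y*sin(y*z) - 4*z*sin(y*z), (-z*(2*y**2 + 4*y + 3*exp(x*z))*exp(z) + 2)*exp(-z), 2*x*y + 2*y*z**2 + 2*z*exp(x*z) - 4*exp(y) + 1) ≠ 0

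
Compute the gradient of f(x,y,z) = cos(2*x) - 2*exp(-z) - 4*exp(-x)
(-2*sin(2*x) + 4*exp(-x), 0, 2*exp(-z))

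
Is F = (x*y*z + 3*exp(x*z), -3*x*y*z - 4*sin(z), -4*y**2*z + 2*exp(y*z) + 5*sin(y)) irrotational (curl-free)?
No, ∇×F = (3*x*y - 8*y*z + 2*z*exp(y*z) + 5*cos(y) + 4*cos(z), x*(y + 3*exp(x*z)), z*(-x - 3*y))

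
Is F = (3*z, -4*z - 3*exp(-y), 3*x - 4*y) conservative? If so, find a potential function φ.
Yes, F is conservative. φ = 3*x*z - 4*y*z + 3*exp(-y)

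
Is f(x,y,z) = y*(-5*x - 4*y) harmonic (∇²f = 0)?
No, ∇²f = -8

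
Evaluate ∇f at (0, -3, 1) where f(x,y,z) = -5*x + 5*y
(-5, 5, 0)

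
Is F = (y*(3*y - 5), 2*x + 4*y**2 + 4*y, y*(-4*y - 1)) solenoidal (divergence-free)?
No, ∇·F = 8*y + 4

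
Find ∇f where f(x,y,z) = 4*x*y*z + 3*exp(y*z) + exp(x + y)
(4*y*z + exp(x + y), 4*x*z + 3*z*exp(y*z) + exp(x + y), y*(4*x + 3*exp(y*z)))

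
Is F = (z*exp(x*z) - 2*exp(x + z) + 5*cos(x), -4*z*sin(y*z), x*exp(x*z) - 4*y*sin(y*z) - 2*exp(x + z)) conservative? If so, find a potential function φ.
Yes, F is conservative. φ = exp(x*z) - 2*exp(x + z) + 5*sin(x) + 4*cos(y*z)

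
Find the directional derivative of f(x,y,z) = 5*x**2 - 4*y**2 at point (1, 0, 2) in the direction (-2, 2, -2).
-10*sqrt(3)/3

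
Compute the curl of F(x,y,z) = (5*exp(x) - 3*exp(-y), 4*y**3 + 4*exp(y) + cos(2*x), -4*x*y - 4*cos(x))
(-4*x, 4*y - 4*sin(x), -2*sin(2*x) - 3*exp(-y))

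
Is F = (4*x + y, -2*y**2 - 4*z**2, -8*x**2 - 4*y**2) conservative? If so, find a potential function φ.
No, ∇×F = (-8*y + 8*z, 16*x, -1) ≠ 0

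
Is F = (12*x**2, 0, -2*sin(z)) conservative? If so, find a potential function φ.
Yes, F is conservative. φ = 4*x**3 + 2*cos(z)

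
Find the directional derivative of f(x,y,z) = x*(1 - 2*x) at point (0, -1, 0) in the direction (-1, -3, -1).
-sqrt(11)/11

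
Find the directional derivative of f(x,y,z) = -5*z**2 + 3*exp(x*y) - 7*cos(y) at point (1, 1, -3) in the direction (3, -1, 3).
sqrt(19)*(-7*sin(1) + 6*E + 90)/19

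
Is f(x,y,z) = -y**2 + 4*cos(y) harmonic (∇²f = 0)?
No, ∇²f = -4*cos(y) - 2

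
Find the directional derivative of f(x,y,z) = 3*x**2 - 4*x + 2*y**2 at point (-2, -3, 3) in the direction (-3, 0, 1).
24*sqrt(10)/5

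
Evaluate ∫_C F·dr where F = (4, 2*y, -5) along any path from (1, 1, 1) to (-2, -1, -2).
3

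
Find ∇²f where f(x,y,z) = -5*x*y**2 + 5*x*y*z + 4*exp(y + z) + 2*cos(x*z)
-2*x**2*cos(x*z) - 10*x - 2*z**2*cos(x*z) + 8*exp(y + z)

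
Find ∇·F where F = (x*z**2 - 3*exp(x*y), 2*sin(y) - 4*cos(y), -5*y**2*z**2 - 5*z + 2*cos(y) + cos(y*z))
-10*y**2*z - 3*y*exp(x*y) - y*sin(y*z) + z**2 + 4*sin(y) + 2*cos(y) - 5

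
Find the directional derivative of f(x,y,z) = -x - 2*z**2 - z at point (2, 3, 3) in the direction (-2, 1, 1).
-11*sqrt(6)/6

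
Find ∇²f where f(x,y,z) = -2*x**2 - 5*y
-4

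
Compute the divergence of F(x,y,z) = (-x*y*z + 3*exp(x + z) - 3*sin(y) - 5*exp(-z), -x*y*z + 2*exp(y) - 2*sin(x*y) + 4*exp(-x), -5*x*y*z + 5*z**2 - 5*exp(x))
-5*x*y - x*z - 2*x*cos(x*y) - y*z + 10*z + 2*exp(y) + 3*exp(x + z)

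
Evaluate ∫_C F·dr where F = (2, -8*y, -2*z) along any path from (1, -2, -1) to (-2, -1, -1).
6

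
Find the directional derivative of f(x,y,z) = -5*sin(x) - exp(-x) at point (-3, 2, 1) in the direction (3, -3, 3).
sqrt(3)*(-5*cos(3) + exp(3))/3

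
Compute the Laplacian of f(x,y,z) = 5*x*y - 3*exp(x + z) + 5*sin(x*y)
-5*x**2*sin(x*y) - 5*y**2*sin(x*y) - 6*exp(x + z)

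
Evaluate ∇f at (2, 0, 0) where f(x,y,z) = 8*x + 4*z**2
(8, 0, 0)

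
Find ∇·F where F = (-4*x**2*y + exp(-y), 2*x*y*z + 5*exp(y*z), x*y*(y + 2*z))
-6*x*y + 2*x*z + 5*z*exp(y*z)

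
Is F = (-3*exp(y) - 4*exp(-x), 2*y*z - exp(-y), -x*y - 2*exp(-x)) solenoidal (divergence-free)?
No, ∇·F = 2*z + exp(-y) + 4*exp(-x)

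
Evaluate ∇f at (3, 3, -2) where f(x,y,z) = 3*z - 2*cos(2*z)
(0, 0, 3 - 4*sin(4))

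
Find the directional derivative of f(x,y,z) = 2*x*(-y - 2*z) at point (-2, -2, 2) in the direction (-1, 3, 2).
16*sqrt(14)/7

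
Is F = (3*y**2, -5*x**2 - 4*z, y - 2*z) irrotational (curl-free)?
No, ∇×F = (5, 0, -10*x - 6*y)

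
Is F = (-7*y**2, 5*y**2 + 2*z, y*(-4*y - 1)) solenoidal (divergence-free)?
No, ∇·F = 10*y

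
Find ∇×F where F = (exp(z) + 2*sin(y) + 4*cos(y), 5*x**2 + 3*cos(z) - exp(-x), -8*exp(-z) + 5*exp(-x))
(3*sin(z), exp(z) + 5*exp(-x), 10*x + 4*sin(y) - 2*cos(y) + exp(-x))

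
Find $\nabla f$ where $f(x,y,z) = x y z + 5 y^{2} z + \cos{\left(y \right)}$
(y*z, x*z + 10*y*z - sin(y), y*(x + 5*y))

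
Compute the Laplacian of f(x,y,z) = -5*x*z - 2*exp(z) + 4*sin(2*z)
-2*exp(z) - 16*sin(2*z)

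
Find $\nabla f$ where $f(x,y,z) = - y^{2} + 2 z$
(0, -2*y, 2)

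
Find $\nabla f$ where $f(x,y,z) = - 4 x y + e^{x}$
(-4*y + exp(x), -4*x, 0)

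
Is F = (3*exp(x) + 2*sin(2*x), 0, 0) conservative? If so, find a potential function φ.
Yes, F is conservative. φ = 3*exp(x) - cos(2*x)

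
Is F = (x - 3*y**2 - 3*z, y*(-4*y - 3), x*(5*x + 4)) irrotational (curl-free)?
No, ∇×F = (0, -10*x - 7, 6*y)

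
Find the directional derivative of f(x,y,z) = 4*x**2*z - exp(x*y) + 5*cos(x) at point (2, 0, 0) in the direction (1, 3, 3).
sqrt(19)*(42 - 5*sin(2))/19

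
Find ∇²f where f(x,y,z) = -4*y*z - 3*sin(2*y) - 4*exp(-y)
12*sin(2*y) - 4*exp(-y)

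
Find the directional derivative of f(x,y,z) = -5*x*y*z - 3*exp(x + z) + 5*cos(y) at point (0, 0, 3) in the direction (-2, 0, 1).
3*sqrt(5)*exp(3)/5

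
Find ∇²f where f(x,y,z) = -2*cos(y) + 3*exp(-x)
2*cos(y) + 3*exp(-x)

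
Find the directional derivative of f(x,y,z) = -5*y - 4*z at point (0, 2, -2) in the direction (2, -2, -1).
14/3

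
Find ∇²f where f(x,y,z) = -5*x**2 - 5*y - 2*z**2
-14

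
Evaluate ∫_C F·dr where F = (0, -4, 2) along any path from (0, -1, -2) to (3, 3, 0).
-12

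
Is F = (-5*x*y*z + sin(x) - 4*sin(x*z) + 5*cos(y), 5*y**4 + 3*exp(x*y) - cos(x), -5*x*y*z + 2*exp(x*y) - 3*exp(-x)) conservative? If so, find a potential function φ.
No, ∇×F = (x*(-5*z + 2*exp(x*y)), -5*x*y - 4*x*cos(x*z) + 5*y*z - 2*y*exp(x*y) - 3*exp(-x), 5*x*z + 3*y*exp(x*y) + sin(x) + 5*sin(y)) ≠ 0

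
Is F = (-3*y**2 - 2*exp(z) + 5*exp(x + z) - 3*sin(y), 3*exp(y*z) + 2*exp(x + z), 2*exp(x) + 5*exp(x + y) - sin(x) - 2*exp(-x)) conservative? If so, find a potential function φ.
No, ∇×F = (-3*y*exp(y*z) + 5*exp(x + y) - 2*exp(x + z), ((-2*exp(x) - 2*exp(z) - 5*exp(x + y) + 5*exp(x + z) + cos(x))*exp(x) - 2)*exp(-x), 6*y + 2*exp(x + z) + 3*cos(y)) ≠ 0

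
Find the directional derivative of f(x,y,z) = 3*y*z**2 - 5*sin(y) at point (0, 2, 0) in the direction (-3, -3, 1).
15*sqrt(19)*cos(2)/19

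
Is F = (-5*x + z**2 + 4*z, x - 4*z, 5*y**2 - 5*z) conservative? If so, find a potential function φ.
No, ∇×F = (10*y + 4, 2*z + 4, 1) ≠ 0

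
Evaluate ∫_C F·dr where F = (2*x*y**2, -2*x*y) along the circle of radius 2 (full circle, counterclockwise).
0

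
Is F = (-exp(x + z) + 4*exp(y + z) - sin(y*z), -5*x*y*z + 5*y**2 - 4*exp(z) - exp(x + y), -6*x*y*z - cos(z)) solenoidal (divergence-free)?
No, ∇·F = -6*x*y - 5*x*z + 10*y - exp(x + y) - exp(x + z) + sin(z)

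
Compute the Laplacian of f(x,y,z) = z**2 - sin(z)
sin(z) + 2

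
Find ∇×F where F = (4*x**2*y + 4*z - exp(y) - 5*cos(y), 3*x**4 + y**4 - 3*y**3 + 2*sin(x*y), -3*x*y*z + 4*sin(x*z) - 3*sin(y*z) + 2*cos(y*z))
(-z*(3*x + 2*sin(y*z) + 3*cos(y*z)), 3*y*z - 4*z*cos(x*z) + 4, 12*x**3 - 4*x**2 + 2*y*cos(x*y) + exp(y) - 5*sin(y))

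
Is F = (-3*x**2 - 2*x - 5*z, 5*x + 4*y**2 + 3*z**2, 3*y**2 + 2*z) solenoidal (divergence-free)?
No, ∇·F = -6*x + 8*y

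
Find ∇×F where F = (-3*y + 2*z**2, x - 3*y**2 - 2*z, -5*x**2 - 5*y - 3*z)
(-3, 10*x + 4*z, 4)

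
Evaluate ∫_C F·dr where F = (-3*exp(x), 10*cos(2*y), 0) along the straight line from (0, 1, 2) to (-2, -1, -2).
-10*sin(2) - 3*exp(-2) + 3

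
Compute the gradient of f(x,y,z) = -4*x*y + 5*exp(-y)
(-4*y, -4*x - 5*exp(-y), 0)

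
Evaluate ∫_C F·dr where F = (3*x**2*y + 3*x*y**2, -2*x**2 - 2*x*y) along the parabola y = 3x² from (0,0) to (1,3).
-39/10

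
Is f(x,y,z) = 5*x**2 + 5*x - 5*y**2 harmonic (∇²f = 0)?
Yes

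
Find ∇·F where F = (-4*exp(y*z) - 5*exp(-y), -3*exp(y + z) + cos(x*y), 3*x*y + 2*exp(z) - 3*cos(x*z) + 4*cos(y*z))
-x*sin(x*y) + 3*x*sin(x*z) - 4*y*sin(y*z) + 2*exp(z) - 3*exp(y + z)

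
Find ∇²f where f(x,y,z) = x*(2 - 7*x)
-14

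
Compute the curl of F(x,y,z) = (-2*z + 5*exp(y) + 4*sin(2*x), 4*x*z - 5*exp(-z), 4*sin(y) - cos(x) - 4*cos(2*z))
(-4*x + 4*cos(y) - 5*exp(-z), -sin(x) - 2, 4*z - 5*exp(y))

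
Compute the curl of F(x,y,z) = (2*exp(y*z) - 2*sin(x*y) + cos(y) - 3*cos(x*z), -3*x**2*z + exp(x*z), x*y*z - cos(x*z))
(x*(3*x + z - exp(x*z)), 3*x*sin(x*z) - y*z + 2*y*exp(y*z) - z*sin(x*z), -6*x*z + 2*x*cos(x*y) + z*exp(x*z) - 2*z*exp(y*z) + sin(y))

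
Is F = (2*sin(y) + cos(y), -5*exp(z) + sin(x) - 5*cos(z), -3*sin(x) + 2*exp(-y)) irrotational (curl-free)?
No, ∇×F = (5*exp(z) - 5*sin(z) - 2*exp(-y), 3*cos(x), sin(y) + cos(x) - 2*cos(y))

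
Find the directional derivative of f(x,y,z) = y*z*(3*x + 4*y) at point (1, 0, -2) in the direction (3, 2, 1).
-6*sqrt(14)/7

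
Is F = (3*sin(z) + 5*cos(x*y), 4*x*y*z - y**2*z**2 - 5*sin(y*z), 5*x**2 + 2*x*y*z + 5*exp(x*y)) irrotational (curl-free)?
No, ∇×F = (-4*x*y + 2*x*z + 5*x*exp(x*y) + 2*y**2*z + 5*y*cos(y*z), -10*x - 2*y*z - 5*y*exp(x*y) + 3*cos(z), 5*x*sin(x*y) + 4*y*z)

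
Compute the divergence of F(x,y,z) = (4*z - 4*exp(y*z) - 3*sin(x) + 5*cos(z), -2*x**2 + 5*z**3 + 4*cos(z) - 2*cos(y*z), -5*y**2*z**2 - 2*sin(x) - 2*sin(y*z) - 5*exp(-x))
-10*y**2*z - 2*y*cos(y*z) + 2*z*sin(y*z) - 3*cos(x)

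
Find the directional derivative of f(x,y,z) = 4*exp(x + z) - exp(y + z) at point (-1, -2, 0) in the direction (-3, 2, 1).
sqrt(14)*(-8*E - 3)*exp(-2)/14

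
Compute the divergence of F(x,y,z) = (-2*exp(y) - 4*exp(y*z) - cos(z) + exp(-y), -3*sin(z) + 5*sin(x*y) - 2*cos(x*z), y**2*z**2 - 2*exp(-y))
5*x*cos(x*y) + 2*y**2*z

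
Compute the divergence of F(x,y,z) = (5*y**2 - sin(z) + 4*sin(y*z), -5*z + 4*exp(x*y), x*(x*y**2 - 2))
4*x*exp(x*y)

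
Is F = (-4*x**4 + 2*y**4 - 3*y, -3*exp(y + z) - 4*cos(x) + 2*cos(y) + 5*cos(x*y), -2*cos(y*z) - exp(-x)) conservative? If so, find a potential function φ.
No, ∇×F = (2*z*sin(y*z) + 3*exp(y + z), -exp(-x), -8*y**3 - 5*y*sin(x*y) + 4*sin(x) + 3) ≠ 0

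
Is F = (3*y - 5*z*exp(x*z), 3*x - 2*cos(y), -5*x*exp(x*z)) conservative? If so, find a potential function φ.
Yes, F is conservative. φ = 3*x*y - 5*exp(x*z) - 2*sin(y)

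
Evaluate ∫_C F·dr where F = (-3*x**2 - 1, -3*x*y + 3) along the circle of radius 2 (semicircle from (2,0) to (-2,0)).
4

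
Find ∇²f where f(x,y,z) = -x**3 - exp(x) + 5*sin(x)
-6*x - exp(x) - 5*sin(x)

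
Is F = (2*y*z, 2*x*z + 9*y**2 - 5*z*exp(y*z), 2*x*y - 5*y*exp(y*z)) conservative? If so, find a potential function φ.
Yes, F is conservative. φ = 2*x*y*z + 3*y**3 - 5*exp(y*z)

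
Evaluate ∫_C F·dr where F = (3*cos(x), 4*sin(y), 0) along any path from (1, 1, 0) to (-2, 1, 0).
-3*sin(2) - 3*sin(1)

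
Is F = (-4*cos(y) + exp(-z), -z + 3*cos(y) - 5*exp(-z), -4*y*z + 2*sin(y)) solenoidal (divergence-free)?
No, ∇·F = -4*y - 3*sin(y)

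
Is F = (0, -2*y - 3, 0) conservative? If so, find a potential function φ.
Yes, F is conservative. φ = y*(-y - 3)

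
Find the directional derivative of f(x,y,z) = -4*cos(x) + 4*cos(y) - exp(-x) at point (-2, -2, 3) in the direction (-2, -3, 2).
-2*sqrt(17)*(2*sin(2) + exp(2))/17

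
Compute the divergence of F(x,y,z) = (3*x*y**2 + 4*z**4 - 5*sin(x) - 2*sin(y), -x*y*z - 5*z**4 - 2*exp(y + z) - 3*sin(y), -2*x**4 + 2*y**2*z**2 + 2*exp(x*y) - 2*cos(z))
-x*z + 4*y**2*z + 3*y**2 - 2*exp(y + z) + 2*sin(z) - 5*cos(x) - 3*cos(y)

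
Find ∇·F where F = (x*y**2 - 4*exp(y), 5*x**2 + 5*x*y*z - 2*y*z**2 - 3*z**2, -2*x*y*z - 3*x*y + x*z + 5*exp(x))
-2*x*y + 5*x*z + x + y**2 - 2*z**2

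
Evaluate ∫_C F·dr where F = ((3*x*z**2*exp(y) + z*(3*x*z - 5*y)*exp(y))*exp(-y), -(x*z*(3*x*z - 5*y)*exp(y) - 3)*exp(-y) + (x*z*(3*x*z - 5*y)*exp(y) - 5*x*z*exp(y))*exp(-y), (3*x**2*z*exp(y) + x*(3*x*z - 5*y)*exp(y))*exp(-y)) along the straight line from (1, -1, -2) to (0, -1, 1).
-2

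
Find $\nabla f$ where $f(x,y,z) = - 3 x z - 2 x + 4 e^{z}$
(-3*z - 2, 0, -3*x + 4*exp(z))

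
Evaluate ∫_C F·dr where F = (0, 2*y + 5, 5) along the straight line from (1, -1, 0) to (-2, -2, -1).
-7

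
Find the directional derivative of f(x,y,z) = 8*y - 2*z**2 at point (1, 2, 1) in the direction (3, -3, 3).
-4*sqrt(3)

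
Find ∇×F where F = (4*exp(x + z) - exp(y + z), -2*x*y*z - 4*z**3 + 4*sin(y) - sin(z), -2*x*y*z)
(2*x*y - 2*x*z + 12*z**2 + cos(z), 2*y*z + 4*exp(x + z) - exp(y + z), -2*y*z + exp(y + z))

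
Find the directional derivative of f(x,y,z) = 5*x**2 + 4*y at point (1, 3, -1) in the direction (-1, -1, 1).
-14*sqrt(3)/3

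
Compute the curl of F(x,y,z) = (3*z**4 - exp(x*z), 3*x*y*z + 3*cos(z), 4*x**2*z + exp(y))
(-3*x*y + exp(y) + 3*sin(z), -8*x*z - x*exp(x*z) + 12*z**3, 3*y*z)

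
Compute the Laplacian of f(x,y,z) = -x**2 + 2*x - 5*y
-2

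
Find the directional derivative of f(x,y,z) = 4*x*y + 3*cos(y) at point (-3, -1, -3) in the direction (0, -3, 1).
9*sqrt(10)*(4 - sin(1))/10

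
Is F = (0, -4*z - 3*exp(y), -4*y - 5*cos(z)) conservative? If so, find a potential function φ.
Yes, F is conservative. φ = -4*y*z - 3*exp(y) - 5*sin(z)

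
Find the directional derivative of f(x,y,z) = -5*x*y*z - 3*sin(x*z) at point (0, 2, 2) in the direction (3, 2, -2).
-78*sqrt(17)/17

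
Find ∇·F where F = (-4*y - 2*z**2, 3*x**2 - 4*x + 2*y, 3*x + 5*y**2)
2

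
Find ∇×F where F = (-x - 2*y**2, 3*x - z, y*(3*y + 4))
(6*y + 5, 0, 4*y + 3)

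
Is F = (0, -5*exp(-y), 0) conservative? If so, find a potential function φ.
Yes, F is conservative. φ = 5*exp(-y)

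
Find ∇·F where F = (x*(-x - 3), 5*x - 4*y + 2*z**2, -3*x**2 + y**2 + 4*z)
-2*x - 3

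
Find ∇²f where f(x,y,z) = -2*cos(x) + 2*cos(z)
2*cos(x) - 2*cos(z)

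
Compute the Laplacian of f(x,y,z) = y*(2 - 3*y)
-6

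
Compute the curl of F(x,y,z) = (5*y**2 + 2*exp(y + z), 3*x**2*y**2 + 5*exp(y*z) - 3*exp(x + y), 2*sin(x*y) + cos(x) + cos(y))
(2*x*cos(x*y) - 5*y*exp(y*z) - sin(y), -2*y*cos(x*y) + 2*exp(y + z) + sin(x), 6*x*y**2 - 10*y - 3*exp(x + y) - 2*exp(y + z))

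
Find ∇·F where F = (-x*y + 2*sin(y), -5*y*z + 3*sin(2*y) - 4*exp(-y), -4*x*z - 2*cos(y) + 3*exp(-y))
-4*x - y - 5*z + 6*cos(2*y) + 4*exp(-y)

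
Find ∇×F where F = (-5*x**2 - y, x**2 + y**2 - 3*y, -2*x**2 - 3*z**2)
(0, 4*x, 2*x + 1)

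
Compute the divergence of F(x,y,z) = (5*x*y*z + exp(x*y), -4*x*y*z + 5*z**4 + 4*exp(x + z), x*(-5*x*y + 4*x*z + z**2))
4*x**2 - 2*x*z + 5*y*z + y*exp(x*y)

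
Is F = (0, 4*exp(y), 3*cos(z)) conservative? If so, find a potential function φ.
Yes, F is conservative. φ = 4*exp(y) + 3*sin(z)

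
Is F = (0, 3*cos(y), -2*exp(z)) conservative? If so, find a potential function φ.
Yes, F is conservative. φ = -2*exp(z) + 3*sin(y)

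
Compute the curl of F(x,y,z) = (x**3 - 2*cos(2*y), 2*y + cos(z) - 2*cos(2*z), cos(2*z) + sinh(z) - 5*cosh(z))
(sin(z) - 4*sin(2*z), 0, -4*sin(2*y))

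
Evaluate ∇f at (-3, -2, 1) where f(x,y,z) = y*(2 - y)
(0, 6, 0)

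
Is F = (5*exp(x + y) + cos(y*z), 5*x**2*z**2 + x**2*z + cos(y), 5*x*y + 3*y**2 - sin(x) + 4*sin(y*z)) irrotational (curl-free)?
No, ∇×F = (-10*x**2*z - x**2 + 5*x + 6*y + 4*z*cos(y*z), -y*sin(y*z) - 5*y + cos(x), 10*x*z**2 + 2*x*z + z*sin(y*z) - 5*exp(x + y))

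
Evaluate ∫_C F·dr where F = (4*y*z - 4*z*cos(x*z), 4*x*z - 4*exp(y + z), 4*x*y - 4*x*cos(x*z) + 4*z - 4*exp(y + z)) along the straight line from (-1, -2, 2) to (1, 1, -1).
-26 - 4*sin(2) + 4*sin(1)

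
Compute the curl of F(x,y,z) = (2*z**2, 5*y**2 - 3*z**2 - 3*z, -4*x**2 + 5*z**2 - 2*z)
(6*z + 3, 8*x + 4*z, 0)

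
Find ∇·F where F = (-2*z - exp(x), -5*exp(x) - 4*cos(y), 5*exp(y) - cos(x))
-exp(x) + 4*sin(y)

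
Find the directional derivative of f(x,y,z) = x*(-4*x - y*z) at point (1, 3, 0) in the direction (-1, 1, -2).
7*sqrt(6)/3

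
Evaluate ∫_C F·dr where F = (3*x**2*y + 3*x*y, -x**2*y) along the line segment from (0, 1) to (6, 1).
270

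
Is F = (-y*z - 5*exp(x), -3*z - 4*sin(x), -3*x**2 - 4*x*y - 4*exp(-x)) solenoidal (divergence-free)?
No, ∇·F = -5*exp(x)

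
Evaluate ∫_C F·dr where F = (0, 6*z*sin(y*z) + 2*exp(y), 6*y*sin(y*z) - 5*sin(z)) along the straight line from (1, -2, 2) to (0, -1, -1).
6*cos(4) - cos(1) - 2*exp(-2) + 2*exp(-1) - 5*cos(2)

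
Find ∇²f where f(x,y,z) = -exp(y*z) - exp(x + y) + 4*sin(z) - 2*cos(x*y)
2*x**2*cos(x*y) - y**2*exp(y*z) + 2*y**2*cos(x*y) - z**2*exp(y*z) - 2*exp(x + y) - 4*sin(z)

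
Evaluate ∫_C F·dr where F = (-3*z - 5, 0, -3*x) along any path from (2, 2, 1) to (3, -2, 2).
-17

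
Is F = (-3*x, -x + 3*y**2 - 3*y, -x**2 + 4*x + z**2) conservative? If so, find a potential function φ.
No, ∇×F = (0, 2*x - 4, -1) ≠ 0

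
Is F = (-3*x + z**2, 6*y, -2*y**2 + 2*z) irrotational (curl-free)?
No, ∇×F = (-4*y, 2*z, 0)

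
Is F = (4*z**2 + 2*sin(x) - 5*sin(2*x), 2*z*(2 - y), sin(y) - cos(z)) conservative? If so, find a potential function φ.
No, ∇×F = (2*y + cos(y) - 4, 8*z, 0) ≠ 0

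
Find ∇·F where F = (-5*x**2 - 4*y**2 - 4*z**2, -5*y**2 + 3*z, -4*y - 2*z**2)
-10*x - 10*y - 4*z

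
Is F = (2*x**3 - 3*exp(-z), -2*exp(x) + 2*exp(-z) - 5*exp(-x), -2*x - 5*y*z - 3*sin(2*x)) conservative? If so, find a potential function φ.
No, ∇×F = (-5*z + 2*exp(-z), 6*cos(2*x) + 2 + 3*exp(-z), -2*exp(x) + 5*exp(-x)) ≠ 0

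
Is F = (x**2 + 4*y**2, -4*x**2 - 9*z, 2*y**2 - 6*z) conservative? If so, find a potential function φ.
No, ∇×F = (4*y + 9, 0, -8*x - 8*y) ≠ 0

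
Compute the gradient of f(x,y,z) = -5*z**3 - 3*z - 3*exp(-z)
(0, 0, -15*z**2 - 3 + 3*exp(-z))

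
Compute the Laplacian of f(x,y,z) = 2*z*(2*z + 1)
8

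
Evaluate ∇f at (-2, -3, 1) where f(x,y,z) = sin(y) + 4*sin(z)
(0, cos(3), 4*cos(1))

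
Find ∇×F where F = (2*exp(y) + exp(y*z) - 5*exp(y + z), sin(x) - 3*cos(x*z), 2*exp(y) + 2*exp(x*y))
(2*x*exp(x*y) - 3*x*sin(x*z) + 2*exp(y), -2*y*exp(x*y) + y*exp(y*z) - 5*exp(y + z), -z*exp(y*z) + 3*z*sin(x*z) - 2*exp(y) + 5*exp(y + z) + cos(x))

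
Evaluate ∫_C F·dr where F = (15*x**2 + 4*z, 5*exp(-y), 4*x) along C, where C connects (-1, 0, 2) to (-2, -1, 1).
-30 - 5*E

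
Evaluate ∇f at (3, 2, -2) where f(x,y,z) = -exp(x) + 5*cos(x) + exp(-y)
(-exp(3) - 5*sin(3), -exp(-2), 0)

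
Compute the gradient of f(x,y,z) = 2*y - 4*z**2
(0, 2, -8*z)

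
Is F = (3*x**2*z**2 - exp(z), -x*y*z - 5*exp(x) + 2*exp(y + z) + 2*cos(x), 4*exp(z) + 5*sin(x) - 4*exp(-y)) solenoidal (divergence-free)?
No, ∇·F = 6*x*z**2 - x*z + 4*exp(z) + 2*exp(y + z)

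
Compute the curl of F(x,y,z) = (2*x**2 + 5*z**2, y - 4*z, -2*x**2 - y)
(3, 4*x + 10*z, 0)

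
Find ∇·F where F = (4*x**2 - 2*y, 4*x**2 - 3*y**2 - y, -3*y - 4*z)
8*x - 6*y - 5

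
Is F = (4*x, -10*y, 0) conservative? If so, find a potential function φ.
Yes, F is conservative. φ = 2*x**2 - 5*y**2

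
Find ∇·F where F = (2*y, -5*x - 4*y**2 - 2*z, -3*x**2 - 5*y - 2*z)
-8*y - 2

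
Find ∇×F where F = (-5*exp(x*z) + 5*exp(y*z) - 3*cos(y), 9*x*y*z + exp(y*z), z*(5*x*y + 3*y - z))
(-9*x*y - y*exp(y*z) + z*(5*x + 3), -5*x*exp(x*z) - 5*y*z + 5*y*exp(y*z), 9*y*z - 5*z*exp(y*z) - 3*sin(y))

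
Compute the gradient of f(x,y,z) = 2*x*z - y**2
(2*z, -2*y, 2*x)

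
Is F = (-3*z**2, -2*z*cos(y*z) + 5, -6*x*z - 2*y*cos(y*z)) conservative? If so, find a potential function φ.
Yes, F is conservative. φ = -3*x*z**2 + 5*y - 2*sin(y*z)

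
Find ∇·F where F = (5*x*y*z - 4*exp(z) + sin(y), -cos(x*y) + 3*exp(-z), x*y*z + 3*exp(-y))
x*y + x*sin(x*y) + 5*y*z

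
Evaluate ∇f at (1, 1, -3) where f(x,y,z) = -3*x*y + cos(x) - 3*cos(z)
(-3 - sin(1), -3, -3*sin(3))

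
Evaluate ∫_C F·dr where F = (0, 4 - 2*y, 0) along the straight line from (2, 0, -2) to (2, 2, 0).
4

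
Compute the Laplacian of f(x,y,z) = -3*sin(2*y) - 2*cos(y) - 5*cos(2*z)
12*sin(2*y) + 2*cos(y) + 20*cos(2*z)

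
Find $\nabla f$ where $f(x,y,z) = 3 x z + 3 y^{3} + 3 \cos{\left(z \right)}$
(3*z, 9*y**2, 3*x - 3*sin(z))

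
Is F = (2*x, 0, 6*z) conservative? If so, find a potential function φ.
Yes, F is conservative. φ = x**2 + 3*z**2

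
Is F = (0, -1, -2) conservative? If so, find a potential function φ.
Yes, F is conservative. φ = -y - 2*z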